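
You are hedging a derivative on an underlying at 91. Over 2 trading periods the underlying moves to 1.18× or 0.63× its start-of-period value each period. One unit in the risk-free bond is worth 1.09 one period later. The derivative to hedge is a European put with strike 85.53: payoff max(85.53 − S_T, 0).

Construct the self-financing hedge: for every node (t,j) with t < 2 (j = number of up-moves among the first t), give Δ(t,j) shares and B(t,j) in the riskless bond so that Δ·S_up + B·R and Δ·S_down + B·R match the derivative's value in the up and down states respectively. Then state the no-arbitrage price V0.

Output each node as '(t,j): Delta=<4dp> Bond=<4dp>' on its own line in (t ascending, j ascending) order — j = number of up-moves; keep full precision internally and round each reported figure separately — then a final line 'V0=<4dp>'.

(0,0): Delta=-0.3687 Bond=38.7850
(1,0): Delta=-1.0000 Bond=78.4679
(1,1): Delta=-0.3028 Bond=35.1945
V0=5.2330

No-arbitrage ⇒ martingale measure with p* = (R−d)/(u−d) = 0.8364.
Terminal values V(2,·): V(2,0)=49.4121, V(2,1)=17.8806, V(2,2)=0.0000
  t=1,j=0: stock 57.3300 → up 67.6494 (V=17.8806), down 36.1179 (V=49.4121). Price 21.1379; hedge Δ=-1.0000, bond B=78.4679.
  t=1,j=1: stock 107.3800 → up 126.7084 (V=0.0000), down 67.6494 (V=17.8806). Price 2.6843; hedge Δ=-0.3028, bond B=35.1945.
  t=0,j=0: stock 91.0000 → up 107.3800 (V=2.6843), down 57.3300 (V=21.1379). Price 5.2330; hedge Δ=-0.3687, bond B=38.7850.
Root portfolio cost Δ·91+B reproduces V0=5.2330.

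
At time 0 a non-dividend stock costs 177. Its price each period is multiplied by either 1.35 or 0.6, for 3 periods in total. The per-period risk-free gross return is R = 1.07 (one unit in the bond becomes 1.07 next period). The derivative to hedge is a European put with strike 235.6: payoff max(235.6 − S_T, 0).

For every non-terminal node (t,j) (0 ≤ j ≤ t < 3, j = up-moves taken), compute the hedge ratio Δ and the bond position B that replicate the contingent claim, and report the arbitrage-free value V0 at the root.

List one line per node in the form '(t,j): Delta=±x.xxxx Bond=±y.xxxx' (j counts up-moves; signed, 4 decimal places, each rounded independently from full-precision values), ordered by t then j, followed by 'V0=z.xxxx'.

(0,0): Delta=-0.4835 Bond=141.0578
(1,0): Delta=-1.0000 Bond=205.7822
(1,1): Delta=-0.3468 Bond=118.2551
(2,0): Delta=-1.0000 Bond=220.1869
(2,1): Delta=-1.0000 Bond=220.1869
(2,2): Delta=-0.1738 Bond=70.7392
V0=55.4750

Risk-neutral probability p* = (R−d)/(u−d) = (1.07−0.6)/(1.35−0.6) = 0.6267.
Payoff layer (t=3): V(3,0)=197.3680, V(3,1)=149.5780, V(3,2)=42.0505, V(3,3)=0.0000
(2,0): S=63.7200. Δ = (V_up−V_dn)/(S_up−S_dn) = (149.5780−197.3680)/(86.0220−38.2320) = -1.0000. V = [p*·149.5780 + (1−p*)·197.3680]/1.07 = 156.4669. B = V − Δ·S = 220.1869.
(2,1): S=143.3700. Δ = (V_up−V_dn)/(S_up−S_dn) = (42.0505−149.5780)/(193.5495−86.0220) = -1.0000. V = [p*·42.0505 + (1−p*)·149.5780]/1.07 = 76.8169. B = V − Δ·S = 220.1869.
(2,2): S=322.5825. Δ = (V_up−V_dn)/(S_up−S_dn) = (0.0000−42.0505)/(435.4864−193.5495) = -0.1738. V = [p*·0.0000 + (1−p*)·42.0505]/1.07 = 14.6718. B = V − Δ·S = 70.7392.
(1,0): S=106.2000. Δ = (V_up−V_dn)/(S_up−S_dn) = (76.8169−156.4669)/(143.3700−63.7200) = -1.0000. V = [p*·76.8169 + (1−p*)·156.4669]/1.07 = 99.5822. B = V − Δ·S = 205.7822.
(1,1): S=238.9500. Δ = (V_up−V_dn)/(S_up−S_dn) = (14.6718−76.8169)/(322.5825−143.3700) = -0.3468. V = [p*·14.6718 + (1−p*)·76.8169]/1.07 = 35.3950. B = V − Δ·S = 118.2551.
(0,0): S=177.0000. Δ = (V_up−V_dn)/(S_up−S_dn) = (35.3950−99.5822)/(238.9500−106.2000) = -0.4835. V = [p*·35.3950 + (1−p*)·99.5822]/1.07 = 55.4750. B = V − Δ·S = 141.0578.
The time-0 hedge costs 55.4750, which is the no-arbitrage price.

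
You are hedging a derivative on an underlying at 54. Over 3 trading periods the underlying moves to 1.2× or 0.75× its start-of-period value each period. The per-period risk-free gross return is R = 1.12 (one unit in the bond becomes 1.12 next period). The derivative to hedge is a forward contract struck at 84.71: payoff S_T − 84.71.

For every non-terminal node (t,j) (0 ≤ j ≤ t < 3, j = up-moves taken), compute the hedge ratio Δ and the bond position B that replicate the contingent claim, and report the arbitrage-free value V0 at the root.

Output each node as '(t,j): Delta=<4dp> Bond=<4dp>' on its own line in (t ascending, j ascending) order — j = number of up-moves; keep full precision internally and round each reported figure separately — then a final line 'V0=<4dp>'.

(0,0): Delta=1.0000 Bond=-60.2949
(1,0): Delta=1.0000 Bond=-67.5303
(1,1): Delta=1.0000 Bond=-67.5303
(2,0): Delta=1.0000 Bond=-75.6339
(2,1): Delta=1.0000 Bond=-75.6339
(2,2): Delta=1.0000 Bond=-75.6339
V0=-6.2949

Under the risk-neutral measure, an up-move has probability p* = (R−d)/(u−d) = 0.8222 and values discount at R = 1.12.
At expiry t=3: V(3,0)=-61.9287, V(3,1)=-48.2600, V(3,2)=-26.3900, V(3,3)=8.6020
  t=2,j=0: stock 30.3750 → up 36.4500 (V=-48.2600), down 22.7812 (V=-61.9287). Price -45.2589; hedge Δ=1.0000, bond B=-75.6339.
  t=2,j=1: stock 48.6000 → up 58.3200 (V=-26.3900), down 36.4500 (V=-48.2600). Price -27.0339; hedge Δ=1.0000, bond B=-75.6339.
  t=2,j=2: stock 77.7600 → up 93.3120 (V=8.6020), down 58.3200 (V=-26.3900). Price 2.1261; hedge Δ=1.0000, bond B=-75.6339.
  t=1,j=0: stock 40.5000 → up 48.6000 (V=-27.0339), down 30.3750 (V=-45.2589). Price -27.0303; hedge Δ=1.0000, bond B=-67.5303.
  t=1,j=1: stock 64.8000 → up 77.7600 (V=2.1261), down 48.6000 (V=-27.0339). Price -2.7303; hedge Δ=1.0000, bond B=-67.5303.
  t=0,j=0: stock 54.0000 → up 64.8000 (V=-2.7303), down 40.5000 (V=-27.0303). Price -6.2949; hedge Δ=1.0000, bond B=-60.2949.
The time-0 hedge costs -6.2949, which is the no-arbitrage price.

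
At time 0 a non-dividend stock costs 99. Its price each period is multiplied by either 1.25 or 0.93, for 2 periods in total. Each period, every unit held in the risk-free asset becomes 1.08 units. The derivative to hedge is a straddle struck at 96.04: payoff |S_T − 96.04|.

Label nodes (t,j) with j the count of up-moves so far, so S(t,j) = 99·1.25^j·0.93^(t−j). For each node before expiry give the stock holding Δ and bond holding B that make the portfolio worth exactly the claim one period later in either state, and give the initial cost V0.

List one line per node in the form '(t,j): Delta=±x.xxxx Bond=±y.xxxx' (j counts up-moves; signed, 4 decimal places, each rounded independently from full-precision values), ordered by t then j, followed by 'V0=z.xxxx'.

The replicating-portfolio and risk-neutral prices coincide; use p* = (1.08−0.93)/(1.25−0.93) = 0.4688 for the latter.
Terminal values V(2,·): V(2,0)=10.4149, V(2,1)=19.0475, V(2,2)=58.6475
  t=1,j=0: stock 92.0700 → up 115.0875 (V=19.0475), down 85.6251 (V=10.4149). Price 13.3902; hedge Δ=0.2930, bond B=-13.5867.
  t=1,j=1: stock 123.7500 → up 154.6875 (V=58.6475), down 115.0875 (V=19.0475). Price 34.8241; hedge Δ=1.0000, bond B=-88.9259.
  t=0,j=0: stock 99.0000 → up 123.7500 (V=34.8241), down 92.0700 (V=13.3902). Price 21.7012; hedge Δ=0.6766, bond B=-45.2796.
Each (Δ,B) replicates both successor values, so the strategy is self-financing and V0 is arbitrage-free.

(0,0): Delta=0.6766 Bond=-45.2796
(1,0): Delta=0.2930 Bond=-13.5867
(1,1): Delta=1.0000 Bond=-88.9259
V0=21.7012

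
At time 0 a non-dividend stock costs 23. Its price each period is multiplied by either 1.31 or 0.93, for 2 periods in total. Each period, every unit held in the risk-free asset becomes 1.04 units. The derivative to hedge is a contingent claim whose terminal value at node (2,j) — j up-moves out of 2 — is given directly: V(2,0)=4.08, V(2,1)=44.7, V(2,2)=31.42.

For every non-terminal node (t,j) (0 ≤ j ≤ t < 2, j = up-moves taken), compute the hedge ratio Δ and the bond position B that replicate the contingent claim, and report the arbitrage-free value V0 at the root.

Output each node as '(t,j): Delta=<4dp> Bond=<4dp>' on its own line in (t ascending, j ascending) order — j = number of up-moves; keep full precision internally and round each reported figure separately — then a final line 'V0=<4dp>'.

(0,0): Delta=2.7523 Bond=-41.9640
(1,0): Delta=4.9974 Bond=-91.6655
(1,1): Delta=-1.1599 Bond=74.2318
V0=21.3390

Since d<R<u, set p* = (R−d)/(u−d) = 0.2895; price each node as the discounted p*-expectation of its children.
Terminal values V(2,·): V(2,0)=4.0800, V(2,1)=44.7000, V(2,2)=31.4200
Node (1,0) S=21.3900: V=(p*·44.7000+(1−p*)·4.0800)/1.04=15.2293; Δ=(44.7000−4.0800)/(28.0209−19.8927)=4.9974; B=V−Δ·S=-91.6655
Node (1,1) S=30.1300: V=(p*·31.4200+(1−p*)·44.7000)/1.04=39.2844; Δ=(31.4200−44.7000)/(39.4703−28.0209)=-1.1599; B=V−Δ·S=74.2318
Node (0,0) S=23.0000: V=(p*·39.2844+(1−p*)·15.2293)/1.04=21.3390; Δ=(39.2844−15.2293)/(30.1300−21.3900)=2.7523; B=V−Δ·S=-41.9640
Each (Δ,B) replicates both successor values, so the strategy is self-financing and V0 is arbitrage-free.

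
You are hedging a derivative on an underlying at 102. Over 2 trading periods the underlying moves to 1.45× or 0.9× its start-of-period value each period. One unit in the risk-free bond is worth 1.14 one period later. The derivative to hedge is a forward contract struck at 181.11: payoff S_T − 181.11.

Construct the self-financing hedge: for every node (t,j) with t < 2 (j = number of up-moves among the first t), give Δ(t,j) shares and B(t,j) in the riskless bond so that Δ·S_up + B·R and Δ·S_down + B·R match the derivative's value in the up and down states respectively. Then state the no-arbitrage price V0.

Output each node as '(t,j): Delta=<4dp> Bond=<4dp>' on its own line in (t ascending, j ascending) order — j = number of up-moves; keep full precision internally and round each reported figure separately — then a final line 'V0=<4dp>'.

(0,0): Delta=1.0000 Bond=-139.3583
(1,0): Delta=1.0000 Bond=-158.8684
(1,1): Delta=1.0000 Bond=-158.8684
V0=-37.3583

Since d<R<u, set p* = (R−d)/(u−d) = 0.4364; price each node as the discounted p*-expectation of its children.
Terminal payoffs: V(2,0)=-98.4900, V(2,1)=-48.0000, V(2,2)=33.3450
(1,0): S=91.8000. Δ = (V_up−V_dn)/(S_up−S_dn) = (-48.0000−-98.4900)/(133.1100−82.6200) = 1.0000. V = [p*·-48.0000 + (1−p*)·-98.4900]/1.14 = -67.0684. B = V − Δ·S = -158.8684.
(1,1): S=147.9000. Δ = (V_up−V_dn)/(S_up−S_dn) = (33.3450−-48.0000)/(214.4550−133.1100) = 1.0000. V = [p*·33.3450 + (1−p*)·-48.0000]/1.14 = -10.9684. B = V − Δ·S = -158.8684.
(0,0): S=102.0000. Δ = (V_up−V_dn)/(S_up−S_dn) = (-10.9684−-67.0684)/(147.9000−91.8000) = 1.0000. V = [p*·-10.9684 + (1−p*)·-67.0684]/1.14 = -37.3583. B = V − Δ·S = -139.3583.
Check: Δ(0,0)·S0 + B(0,0) = -37.3583 = V0.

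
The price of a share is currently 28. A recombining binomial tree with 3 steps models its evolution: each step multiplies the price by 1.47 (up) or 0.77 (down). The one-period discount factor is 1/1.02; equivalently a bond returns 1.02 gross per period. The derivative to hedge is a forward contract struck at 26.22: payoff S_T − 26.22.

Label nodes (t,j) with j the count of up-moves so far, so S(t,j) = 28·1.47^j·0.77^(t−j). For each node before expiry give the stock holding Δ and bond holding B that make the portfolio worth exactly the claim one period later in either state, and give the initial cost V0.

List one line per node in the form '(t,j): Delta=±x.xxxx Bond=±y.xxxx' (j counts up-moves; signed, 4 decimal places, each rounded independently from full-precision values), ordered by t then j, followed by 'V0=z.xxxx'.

No-arbitrage ⇒ martingale measure with p* = (R−d)/(u−d) = 0.3571.
Payoff layer (t=3): V(3,0)=-13.4371, V(3,1)=-1.8162, V(3,2)=20.3690, V(3,3)=62.7226
Node (2,0) S=16.6012: V=(p*·-1.8162+(1−p*)·-13.4371)/1.02=-9.1047; Δ=(-1.8162−-13.4371)/(24.4038−12.7829)=1.0000; B=V−Δ·S=-25.7059
Node (2,1) S=31.6932: V=(p*·20.3690+(1−p*)·-1.8162)/1.02=5.9873; Δ=(20.3690−-1.8162)/(46.5890−24.4038)=1.0000; B=V−Δ·S=-25.7059
Node (2,2) S=60.5052: V=(p*·62.7226+(1−p*)·20.3690)/1.02=34.7993; Δ=(62.7226−20.3690)/(88.9426−46.5890)=1.0000; B=V−Δ·S=-25.7059
Node (1,0) S=21.5600: V=(p*·5.9873+(1−p*)·-9.1047)/1.02=-3.6418; Δ=(5.9873−-9.1047)/(31.6932−16.6012)=1.0000; B=V−Δ·S=-25.2018
Node (1,1) S=41.1600: V=(p*·34.7993+(1−p*)·5.9873)/1.02=15.9582; Δ=(34.7993−5.9873)/(60.5052−31.6932)=1.0000; B=V−Δ·S=-25.2018
Node (0,0) S=28.0000: V=(p*·15.9582+(1−p*)·-3.6418)/1.02=3.2923; Δ=(15.9582−-3.6418)/(41.1600−21.5600)=1.0000; B=V−Δ·S=-24.7077
The time-0 hedge costs 3.2923, which is the no-arbitrage price.

(0,0): Delta=1.0000 Bond=-24.7077
(1,0): Delta=1.0000 Bond=-25.2018
(1,1): Delta=1.0000 Bond=-25.2018
(2,0): Delta=1.0000 Bond=-25.7059
(2,1): Delta=1.0000 Bond=-25.7059
(2,2): Delta=1.0000 Bond=-25.7059
V0=3.2923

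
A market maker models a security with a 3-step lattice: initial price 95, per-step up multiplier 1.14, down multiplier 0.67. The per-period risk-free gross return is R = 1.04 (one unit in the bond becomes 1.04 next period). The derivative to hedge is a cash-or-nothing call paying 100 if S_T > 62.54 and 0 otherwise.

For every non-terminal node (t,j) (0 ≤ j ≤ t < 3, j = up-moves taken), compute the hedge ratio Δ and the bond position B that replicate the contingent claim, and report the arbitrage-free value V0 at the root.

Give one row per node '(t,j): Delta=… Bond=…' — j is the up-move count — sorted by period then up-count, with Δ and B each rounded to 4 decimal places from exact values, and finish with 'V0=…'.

Under the risk-neutral measure, an up-move has probability p* = (R−d)/(u−d) = 0.7872 and values discount at R = 1.04.
Payoff layer (t=3): V(3,0)=0.0000, V(3,1)=0.0000, V(3,2)=100.0000, V(3,3)=100.0000
Node (2,0) S=42.6455: V=(p*·0.0000+(1−p*)·0.0000)/1.04=0.0000; Δ=(0.0000−0.0000)/(48.6159−28.5725)=0.0000; B=V−Δ·S=0.0000
Node (2,1) S=72.5610: V=(p*·100.0000+(1−p*)·0.0000)/1.04=75.6956; Δ=(100.0000−0.0000)/(82.7195−48.6159)=2.9322; B=V−Δ·S=-137.0704
Node (2,2) S=123.4620: V=(p*·100.0000+(1−p*)·100.0000)/1.04=96.1538; Δ=(100.0000−100.0000)/(140.7467−82.7195)=0.0000; B=V−Δ·S=96.1538
Node (1,0) S=63.6500: V=(p*·75.6956+(1−p*)·0.0000)/1.04=57.2982; Δ=(75.6956−0.0000)/(72.5610−42.6455)=2.5303; B=V−Δ·S=-103.7562
Node (1,1) S=108.3000: V=(p*·96.1538+(1−p*)·75.6956)/1.04=88.2702; Δ=(96.1538−75.6956)/(123.4620−72.5610)=0.4019; B=V−Δ·S=44.7420
Node (0,0) S=95.0000: V=(p*·88.2702+(1−p*)·57.2982)/1.04=78.5389; Δ=(88.2702−57.2982)/(108.3000−63.6500)=0.6937; B=V−Δ·S=12.6410
Self-financing check: at every node Δ·S+B equals the discounted successor values.

(0,0): Delta=0.6937 Bond=12.6410
(1,0): Delta=2.5303 Bond=-103.7562
(1,1): Delta=0.4019 Bond=44.7420
(2,0): Delta=0.0000 Bond=0.0000
(2,1): Delta=2.9322 Bond=-137.0704
(2,2): Delta=0.0000 Bond=96.1538
V0=78.5389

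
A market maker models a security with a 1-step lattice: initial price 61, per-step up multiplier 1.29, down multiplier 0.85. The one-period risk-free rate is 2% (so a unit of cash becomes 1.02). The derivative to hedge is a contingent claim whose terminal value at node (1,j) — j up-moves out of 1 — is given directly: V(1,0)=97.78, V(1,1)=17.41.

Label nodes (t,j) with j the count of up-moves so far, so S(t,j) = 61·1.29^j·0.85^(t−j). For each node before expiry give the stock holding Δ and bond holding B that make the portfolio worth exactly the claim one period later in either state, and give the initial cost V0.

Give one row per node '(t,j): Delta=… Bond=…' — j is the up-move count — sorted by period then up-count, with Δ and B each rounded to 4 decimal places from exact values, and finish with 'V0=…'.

The replicating-portfolio and risk-neutral prices coincide; use p* = (1.02−0.85)/(1.29−0.85) = 0.3864 for the latter.
Terminal payoffs: V(1,0)=97.7800, V(1,1)=17.4100
(0,0): S=61.0000. Δ = (V_up−V_dn)/(S_up−S_dn) = (17.4100−97.7800)/(78.6900−51.8500) = -2.9944. V = [p*·17.4100 + (1−p*)·97.7800]/1.02 = 65.4196. B = V − Δ·S = 248.0787.
The time-0 hedge costs 65.4196, which is the no-arbitrage price.

(0,0): Delta=-2.9944 Bond=248.0787
V0=65.4196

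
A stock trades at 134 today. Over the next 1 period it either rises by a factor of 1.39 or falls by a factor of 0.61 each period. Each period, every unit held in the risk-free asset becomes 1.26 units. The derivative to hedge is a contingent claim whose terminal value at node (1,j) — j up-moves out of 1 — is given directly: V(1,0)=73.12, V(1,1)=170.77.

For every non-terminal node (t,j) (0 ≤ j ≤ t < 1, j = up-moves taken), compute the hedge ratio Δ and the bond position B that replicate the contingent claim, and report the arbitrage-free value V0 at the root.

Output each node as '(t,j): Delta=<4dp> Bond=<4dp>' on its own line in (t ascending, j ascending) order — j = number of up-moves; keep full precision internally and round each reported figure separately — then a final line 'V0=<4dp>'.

No-arbitrage ⇒ martingale measure with p* = (R−d)/(u−d) = 0.8333.
Terminal payoffs: V(1,0)=73.1200, V(1,1)=170.7700
  t=0,j=0: stock 134.0000 → up 186.2600 (V=170.7700), down 81.7400 (V=73.1200). Price 122.6151; hedge Δ=0.9343, bond B=-2.5772.
Root portfolio cost Δ·134+B reproduces V0=122.6151.

(0,0): Delta=0.9343 Bond=-2.5772
V0=122.6151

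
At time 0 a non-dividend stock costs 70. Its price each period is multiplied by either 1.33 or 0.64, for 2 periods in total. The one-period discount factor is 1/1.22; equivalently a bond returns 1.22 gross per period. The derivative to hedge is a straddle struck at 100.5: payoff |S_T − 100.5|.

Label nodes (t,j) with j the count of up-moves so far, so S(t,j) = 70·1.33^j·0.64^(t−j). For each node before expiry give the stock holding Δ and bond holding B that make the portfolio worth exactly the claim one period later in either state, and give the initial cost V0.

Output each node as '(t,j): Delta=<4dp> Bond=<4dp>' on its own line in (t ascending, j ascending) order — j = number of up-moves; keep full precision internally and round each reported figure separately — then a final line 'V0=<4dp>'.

(0,0): Delta=-0.3346 Bond=43.0876
(1,0): Delta=-1.0000 Bond=82.3770
(1,1): Delta=-0.2739 Bond=46.9132
V0=19.6660

No-arbitrage ⇒ martingale measure with p* = (R−d)/(u−d) = 0.8406.
Terminal payoffs: V(2,0)=71.8280, V(2,1)=40.9160, V(2,2)=23.3230
  t=1,j=0: stock 44.8000 → up 59.5840 (V=40.9160), down 28.6720 (V=71.8280). Price 37.5770; hedge Δ=-1.0000, bond B=82.3770.
  t=1,j=1: stock 93.1000 → up 123.8230 (V=23.3230), down 59.5840 (V=40.9160). Price 21.4161; hedge Δ=-0.2739, bond B=46.9132.
  t=0,j=0: stock 70.0000 → up 93.1000 (V=21.4161), down 44.8000 (V=37.5770). Price 19.6660; hedge Δ=-0.3346, bond B=43.0876.
Self-financing check: at every node Δ·S+B equals the discounted successor values.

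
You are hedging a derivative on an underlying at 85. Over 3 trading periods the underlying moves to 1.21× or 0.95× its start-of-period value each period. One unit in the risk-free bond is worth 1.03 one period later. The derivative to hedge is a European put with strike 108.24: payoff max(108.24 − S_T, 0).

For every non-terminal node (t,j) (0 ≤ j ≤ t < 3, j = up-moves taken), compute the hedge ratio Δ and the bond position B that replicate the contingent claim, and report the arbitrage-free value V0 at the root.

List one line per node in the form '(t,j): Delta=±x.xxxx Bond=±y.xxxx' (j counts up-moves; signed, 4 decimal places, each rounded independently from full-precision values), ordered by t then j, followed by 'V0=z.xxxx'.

The replicating-portfolio and risk-neutral prices coincide; use p* = (1.03−0.95)/(1.21−0.95) = 0.3077 for the latter.
Terminal payoffs: V(3,0)=35.3631, V(3,1)=15.4179, V(3,2)=0.0000, V(3,3)=0.0000
(2,0): S=76.7125. Δ = (V_up−V_dn)/(S_up−S_dn) = (15.4179−35.3631)/(92.8221−72.8769) = -1.0000. V = [p*·15.4179 + (1−p*)·35.3631]/1.03 = 28.3749. B = V − Δ·S = 105.0874.
(2,1): S=97.7075. Δ = (V_up−V_dn)/(S_up−S_dn) = (0.0000−15.4179)/(118.2261−92.8221) = -0.6069. V = [p*·0.0000 + (1−p*)·15.4179]/1.03 = 10.3630. B = V − Δ·S = 69.6625.
(2,2): S=124.4485. Δ = (V_up−V_dn)/(S_up−S_dn) = (0.0000−0.0000)/(150.5827−118.2261) = 0.0000. V = [p*·0.0000 + (1−p*)·0.0000]/1.03 = 0.0000. B = V − Δ·S = 0.0000.
(1,0): S=80.7500. Δ = (V_up−V_dn)/(S_up−S_dn) = (10.3630−28.3749)/(97.7075−76.7125) = -0.8579. V = [p*·10.3630 + (1−p*)·28.3749]/1.03 = 22.1677. B = V − Δ·S = 91.4441.
(1,1): S=102.8500. Δ = (V_up−V_dn)/(S_up−S_dn) = (0.0000−10.3630)/(124.4485−97.7075) = -0.3875. V = [p*·0.0000 + (1−p*)·10.3630]/1.03 = 6.9654. B = V − Δ·S = 46.8232.
(0,0): S=85.0000. Δ = (V_up−V_dn)/(S_up−S_dn) = (6.9654−22.1677)/(102.8500−80.7500) = -0.6879. V = [p*·6.9654 + (1−p*)·22.1677]/1.03 = 16.9807. B = V − Δ·S = 75.4511.
Check: Δ(0,0)·S0 + B(0,0) = 16.9807 = V0.

(0,0): Delta=-0.6879 Bond=75.4511
(1,0): Delta=-0.8579 Bond=91.4441
(1,1): Delta=-0.3875 Bond=46.8232
(2,0): Delta=-1.0000 Bond=105.0874
(2,1): Delta=-0.6069 Bond=69.6625
(2,2): Delta=0.0000 Bond=0.0000
V0=16.9807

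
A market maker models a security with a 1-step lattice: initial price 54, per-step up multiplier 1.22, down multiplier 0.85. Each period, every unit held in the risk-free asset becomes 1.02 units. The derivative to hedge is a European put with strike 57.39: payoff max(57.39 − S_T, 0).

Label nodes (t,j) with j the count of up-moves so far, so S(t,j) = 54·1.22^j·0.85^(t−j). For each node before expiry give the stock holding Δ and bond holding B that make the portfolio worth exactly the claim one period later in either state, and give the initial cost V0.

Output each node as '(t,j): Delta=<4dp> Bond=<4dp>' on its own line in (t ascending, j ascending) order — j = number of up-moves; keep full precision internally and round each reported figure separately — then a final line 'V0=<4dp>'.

(0,0): Delta=-0.5751 Bond=37.1431
V0=6.0890

The replicating-portfolio and risk-neutral prices coincide; use p* = (1.02−0.85)/(1.22−0.85) = 0.4595 for the latter.
Payoff layer (t=1): V(1,0)=11.4900, V(1,1)=0.0000
  t=0,j=0: stock 54.0000 → up 65.8800 (V=0.0000), down 45.9000 (V=11.4900). Price 6.0890; hedge Δ=-0.5751, bond B=37.1431.
The time-0 hedge costs 6.0890, which is the no-arbitrage price.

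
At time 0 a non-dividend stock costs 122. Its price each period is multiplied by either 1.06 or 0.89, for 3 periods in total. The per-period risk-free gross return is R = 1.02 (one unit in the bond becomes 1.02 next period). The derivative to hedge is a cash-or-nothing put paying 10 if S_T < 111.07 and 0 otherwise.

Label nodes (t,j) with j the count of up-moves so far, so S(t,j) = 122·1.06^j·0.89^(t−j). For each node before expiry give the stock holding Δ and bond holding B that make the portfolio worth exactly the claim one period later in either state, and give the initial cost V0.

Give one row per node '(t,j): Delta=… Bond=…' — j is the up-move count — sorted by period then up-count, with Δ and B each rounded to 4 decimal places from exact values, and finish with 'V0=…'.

(0,0): Delta=-0.1668 Bond=21.6659
(1,0): Delta=-0.4062 Bond=48.0917
(1,1): Delta=-0.1049 Bond=14.1016
(2,0): Delta=0.0000 Bond=9.8039
(2,1): Delta=-0.5111 Bond=61.1303
(2,2): Delta=0.0000 Bond=0.0000
V0=1.3196

The replicating-portfolio and risk-neutral prices coincide; use p* = (1.02−0.89)/(1.06−0.89) = 0.7647 for the latter.
At expiry t=3: V(3,0)=10.0000, V(3,1)=10.0000, V(3,2)=0.0000, V(3,3)=0.0000
Node (2,0) S=96.6362: V=(p*·10.0000+(1−p*)·10.0000)/1.02=9.8039; Δ=(10.0000−10.0000)/(102.4344−86.0062)=0.0000; B=V−Δ·S=9.8039
Node (2,1) S=115.0948: V=(p*·0.0000+(1−p*)·10.0000)/1.02=2.3068; Δ=(0.0000−10.0000)/(122.0005−102.4344)=-0.5111; B=V−Δ·S=61.1303
Node (2,2) S=137.0792: V=(p*·0.0000+(1−p*)·0.0000)/1.02=0.0000; Δ=(0.0000−0.0000)/(145.3040−122.0005)=0.0000; B=V−Δ·S=0.0000
Node (1,0) S=108.5800: V=(p*·2.3068+(1−p*)·9.8039)/1.02=3.9910; Δ=(2.3068−9.8039)/(115.0948−96.6362)=-0.4062; B=V−Δ·S=48.0917
Node (1,1) S=129.3200: V=(p*·0.0000+(1−p*)·2.3068)/1.02=0.5321; Δ=(0.0000−2.3068)/(137.0792−115.0948)=-0.1049; B=V−Δ·S=14.1016
Node (0,0) S=122.0000: V=(p*·0.5321+(1−p*)·3.9910)/1.02=1.3196; Δ=(0.5321−3.9910)/(129.3200−108.5800)=-0.1668; B=V−Δ·S=21.6659
The time-0 hedge costs 1.3196, which is the no-arbitrage price.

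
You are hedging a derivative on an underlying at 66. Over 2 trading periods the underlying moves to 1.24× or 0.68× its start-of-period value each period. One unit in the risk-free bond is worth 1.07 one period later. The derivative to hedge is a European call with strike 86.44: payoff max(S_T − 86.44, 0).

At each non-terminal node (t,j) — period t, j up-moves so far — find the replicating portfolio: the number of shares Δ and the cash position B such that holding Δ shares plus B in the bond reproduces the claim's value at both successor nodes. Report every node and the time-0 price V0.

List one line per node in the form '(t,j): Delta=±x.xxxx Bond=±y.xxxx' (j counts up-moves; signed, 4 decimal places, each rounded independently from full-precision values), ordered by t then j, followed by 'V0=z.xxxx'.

Since d<R<u, set p* = (R−d)/(u−d) = 0.6964; price each node as the discounted p*-expectation of its children.
Payoff layer (t=2): V(2,0)=0.0000, V(2,1)=0.0000, V(2,2)=15.0416
Node (1,0) S=44.8800: V=(p*·0.0000+(1−p*)·0.0000)/1.07=0.0000; Δ=(0.0000−0.0000)/(55.6512−30.5184)=0.0000; B=V−Δ·S=0.0000
Node (1,1) S=81.8400: V=(p*·15.0416+(1−p*)·0.0000)/1.07=9.7901; Δ=(15.0416−0.0000)/(101.4816−55.6512)=0.3282; B=V−Δ·S=-17.0699
Node (0,0) S=66.0000: V=(p*·9.7901+(1−p*)·0.0000)/1.07=6.3721; Δ=(9.7901−0.0000)/(81.8400−44.8800)=0.2649; B=V−Δ·S=-11.1103
Each (Δ,B) replicates both successor values, so the strategy is self-financing and V0 is arbitrage-free.

(0,0): Delta=0.2649 Bond=-11.1103
(1,0): Delta=0.0000 Bond=0.0000
(1,1): Delta=0.3282 Bond=-17.0699
V0=6.3721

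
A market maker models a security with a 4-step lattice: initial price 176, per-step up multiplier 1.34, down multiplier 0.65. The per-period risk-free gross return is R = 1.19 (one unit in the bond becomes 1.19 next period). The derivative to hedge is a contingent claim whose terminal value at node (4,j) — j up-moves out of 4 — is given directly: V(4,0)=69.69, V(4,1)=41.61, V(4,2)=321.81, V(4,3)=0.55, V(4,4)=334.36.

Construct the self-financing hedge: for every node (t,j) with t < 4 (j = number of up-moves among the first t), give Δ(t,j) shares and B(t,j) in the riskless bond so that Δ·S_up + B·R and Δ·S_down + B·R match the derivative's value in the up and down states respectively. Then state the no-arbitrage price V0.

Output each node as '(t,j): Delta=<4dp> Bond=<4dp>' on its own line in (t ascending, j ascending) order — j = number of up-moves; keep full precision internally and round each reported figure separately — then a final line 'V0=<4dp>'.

(0,0): Delta=0.3053 Bond=37.5403
(1,0): Delta=-0.9192 Bond=184.7573
(1,1): Delta=0.4703 Bond=5.7606
(2,0): Delta=3.4915 Bond=-108.1208
(2,1): Delta=-1.5135 Bond=310.9673
(2,2): Delta=0.7376 Bond=-77.6206
(3,0): Delta=-0.8420 Bond=80.7917
(3,1): Delta=4.0754 Bond=-186.8458
(3,2): Delta=-2.2666 Bond=524.7447
(3,3): Delta=1.1424 Bond=-263.7888
V0=91.2760

No-arbitrage ⇒ martingale measure with p* = (R−d)/(u−d) = 0.7826.
Terminal values V(4,·): V(4,0)=69.6900, V(4,1)=41.6100, V(4,2)=321.8100, V(4,3)=0.5500, V(4,4)=334.3600
  t=3,j=0: stock 48.3340 → up 64.7676 (V=41.6100), down 31.4171 (V=69.6900). Price 40.0961; hedge Δ=-0.8420, bond B=80.7917.
  t=3,j=1: stock 99.6424 → up 133.5208 (V=321.8100), down 64.7676 (V=41.6100). Price 219.2411; hedge Δ=4.0754, bond B=-186.8458.
  t=3,j=2: stock 205.4166 → up 275.2583 (V=0.5500), down 133.5208 (V=321.8100). Price 59.1505; hedge Δ=-2.2666, bond B=524.7447.
  t=3,j=3: stock 423.4743 → up 567.4556 (V=334.3600), down 275.2583 (V=0.5500). Price 219.9938; hedge Δ=1.1424, bond B=-263.7888.
  t=2,j=0: stock 74.3600 → up 99.6424 (V=219.2411), down 48.3340 (V=40.0961). Price 151.5097; hedge Δ=3.4915, bond B=-108.1208.
  t=2,j=1: stock 153.2960 → up 205.4166 (V=59.1505), down 99.6424 (V=219.2411). Price 78.9520; hedge Δ=-1.5135, bond B=310.9673.
  t=2,j=2: stock 316.0256 → up 423.4743 (V=219.9938), down 205.4166 (V=59.1505). Price 155.4856; hedge Δ=0.7376, bond B=-77.6206.
  t=1,j=0: stock 114.4000 → up 153.2960 (V=78.9520), down 74.3600 (V=151.5097). Price 79.6012; hedge Δ=-0.9192, bond B=184.7573.
  t=1,j=1: stock 235.8400 → up 316.0256 (V=155.4856), down 153.2960 (V=78.9520). Price 116.6789; hedge Δ=0.4703, bond B=5.7606.
  t=0,j=0: stock 176.0000 → up 235.8400 (V=116.6789), down 114.4000 (V=79.6012). Price 91.2760; hedge Δ=0.3053, bond B=37.5403.
Self-financing check: at every node Δ·S+B equals the discounted successor values.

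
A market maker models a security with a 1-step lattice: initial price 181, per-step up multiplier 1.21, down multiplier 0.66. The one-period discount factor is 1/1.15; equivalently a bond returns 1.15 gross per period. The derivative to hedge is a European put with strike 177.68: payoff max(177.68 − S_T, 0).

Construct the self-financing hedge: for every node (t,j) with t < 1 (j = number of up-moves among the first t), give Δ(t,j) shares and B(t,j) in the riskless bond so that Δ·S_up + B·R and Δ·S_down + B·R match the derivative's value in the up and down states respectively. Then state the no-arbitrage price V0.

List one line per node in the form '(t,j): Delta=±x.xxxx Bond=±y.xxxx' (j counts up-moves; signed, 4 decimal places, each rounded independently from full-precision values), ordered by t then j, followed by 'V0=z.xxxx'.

No-arbitrage ⇒ martingale measure with p* = (R−d)/(u−d) = 0.8909.
Payoff layer (t=1): V(1,0)=58.2200, V(1,1)=0.0000
  t=0,j=0: stock 181.0000 → up 219.0100 (V=0.0000), down 119.4600 (V=58.2200). Price 5.5228; hedge Δ=-0.5848, bond B=111.3774.
The time-0 hedge costs 5.5228, which is the no-arbitrage price.

(0,0): Delta=-0.5848 Bond=111.3774
V0=5.5228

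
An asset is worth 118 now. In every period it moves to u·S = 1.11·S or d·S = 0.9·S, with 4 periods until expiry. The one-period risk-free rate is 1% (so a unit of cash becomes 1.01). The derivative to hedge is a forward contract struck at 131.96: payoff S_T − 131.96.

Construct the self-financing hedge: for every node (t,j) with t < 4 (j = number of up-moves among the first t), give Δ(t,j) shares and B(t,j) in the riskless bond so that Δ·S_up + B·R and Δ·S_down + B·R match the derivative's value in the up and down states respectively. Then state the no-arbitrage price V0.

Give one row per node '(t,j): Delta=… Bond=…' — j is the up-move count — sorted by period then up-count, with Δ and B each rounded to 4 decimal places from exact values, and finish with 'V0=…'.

(0,0): Delta=1.0000 Bond=-126.8110
(1,0): Delta=1.0000 Bond=-128.0791
(1,1): Delta=1.0000 Bond=-128.0791
(2,0): Delta=1.0000 Bond=-129.3599
(2,1): Delta=1.0000 Bond=-129.3599
(2,2): Delta=1.0000 Bond=-129.3599
(3,0): Delta=1.0000 Bond=-130.6535
(3,1): Delta=1.0000 Bond=-130.6535
(3,2): Delta=1.0000 Bond=-130.6535
(3,3): Delta=1.0000 Bond=-130.6535
V0=-8.8110

No-arbitrage ⇒ martingale measure with p* = (R−d)/(u−d) = 0.5238.
Terminal payoffs: V(4,0)=-54.5402, V(4,1)=-36.4756, V(4,2)=-14.1959, V(4,3)=13.2824, V(4,4)=47.1723
  t=3,j=0: stock 86.0220 → up 95.4844 (V=-36.4756), down 77.4198 (V=-54.5402). Price -44.6315; hedge Δ=1.0000, bond B=-130.6535.
  t=3,j=1: stock 106.0938 → up 117.7641 (V=-14.1959), down 95.4844 (V=-36.4756). Price -24.5597; hedge Δ=1.0000, bond B=-130.6535.
  t=3,j=2: stock 130.8490 → up 145.2424 (V=13.2824), down 117.7641 (V=-14.1959). Price 0.1956; hedge Δ=1.0000, bond B=-130.6535.
  t=3,j=3: stock 161.3805 → up 179.1323 (V=47.1723), down 145.2424 (V=13.2824). Price 30.7270; hedge Δ=1.0000, bond B=-130.6535.
  t=2,j=0: stock 95.5800 → up 106.0938 (V=-24.5597), down 86.0220 (V=-44.6315). Price -33.7799; hedge Δ=1.0000, bond B=-129.3599.
  t=2,j=1: stock 117.8820 → up 130.8490 (V=0.1956), down 106.0938 (V=-24.5597). Price -11.4779; hedge Δ=1.0000, bond B=-129.3599.
  t=2,j=2: stock 145.3878 → up 161.3805 (V=30.7270), down 130.8490 (V=0.1956). Price 16.0279; hedge Δ=1.0000, bond B=-129.3599.
  t=1,j=0: stock 106.2000 → up 117.8820 (V=-11.4779), down 95.5800 (V=-33.7799). Price -21.8791; hedge Δ=1.0000, bond B=-128.0791.
  t=1,j=1: stock 130.9800 → up 145.3878 (V=16.0279), down 117.8820 (V=-11.4779). Price 2.9009; hedge Δ=1.0000, bond B=-128.0791.
  t=0,j=0: stock 118.0000 → up 130.9800 (V=2.9009), down 106.2000 (V=-21.8791). Price -8.8110; hedge Δ=1.0000, bond B=-126.8110.
Self-financing check: at every node Δ·S+B equals the discounted successor values.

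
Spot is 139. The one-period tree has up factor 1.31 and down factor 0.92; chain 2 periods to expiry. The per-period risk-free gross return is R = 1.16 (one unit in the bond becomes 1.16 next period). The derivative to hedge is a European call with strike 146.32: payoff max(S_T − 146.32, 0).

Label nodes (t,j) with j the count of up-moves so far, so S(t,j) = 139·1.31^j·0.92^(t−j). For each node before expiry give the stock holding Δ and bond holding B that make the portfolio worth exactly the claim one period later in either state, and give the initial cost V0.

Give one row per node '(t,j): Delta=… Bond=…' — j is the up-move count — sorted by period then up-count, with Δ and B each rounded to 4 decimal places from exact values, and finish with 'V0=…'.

Risk-neutral probability p* = (R−d)/(u−d) = (1.16−0.92)/(1.31−0.92) = 0.6154.
Terminal payoffs: V(2,0)=0.0000, V(2,1)=21.2028, V(2,2)=92.2179
Node (1,0) S=127.8800: V=(p*·21.2028+(1−p*)·0.0000)/1.16=11.2482; Δ=(21.2028−0.0000)/(167.5228−117.6496)=0.4251; B=V−Δ·S=-43.1180
Node (1,1) S=182.0900: V=(p*·92.2179+(1−p*)·21.2028)/1.16=55.9521; Δ=(92.2179−21.2028)/(238.5379−167.5228)=1.0000; B=V−Δ·S=-126.1379
Node (0,0) S=139.0000: V=(p*·55.9521+(1−p*)·11.2482)/1.16=33.4123; Δ=(55.9521−11.2482)/(182.0900−127.8800)=0.8246; B=V−Δ·S=-81.2131
Self-financing check: at every node Δ·S+B equals the discounted successor values.

(0,0): Delta=0.8246 Bond=-81.2131
(1,0): Delta=0.4251 Bond=-43.1180
(1,1): Delta=1.0000 Bond=-126.1379
V0=33.4123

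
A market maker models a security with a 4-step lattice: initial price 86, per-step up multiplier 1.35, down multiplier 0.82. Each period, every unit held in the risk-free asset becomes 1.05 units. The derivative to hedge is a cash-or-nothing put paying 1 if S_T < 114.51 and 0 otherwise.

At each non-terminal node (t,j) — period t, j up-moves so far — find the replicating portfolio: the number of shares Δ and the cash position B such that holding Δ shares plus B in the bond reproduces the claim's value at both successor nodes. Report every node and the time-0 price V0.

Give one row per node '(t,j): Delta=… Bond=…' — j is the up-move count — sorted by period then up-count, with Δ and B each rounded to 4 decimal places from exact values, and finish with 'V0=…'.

(0,0): Delta=-0.0061 Bond=1.1625
(1,0): Delta=-0.0046 Bond=1.1155
(1,1): Delta=-0.0072 Bond=1.3578
(2,0): Delta=0.0000 Bond=0.9070
(2,1): Delta=-0.0082 Bond=1.5160
(2,2): Delta=-0.0065 Bond=1.3077
(3,0): Delta=0.0000 Bond=0.9524
(3,1): Delta=0.0000 Bond=0.9524
(3,2): Delta=-0.0147 Bond=2.4259
(3,3): Delta=0.0000 Bond=0.0000
V0=0.6413

The replicating-portfolio and risk-neutral prices coincide; use p* = (1.05−0.82)/(1.35−0.82) = 0.4340 for the latter.
At expiry t=4: V(4,0)=1.0000, V(4,1)=1.0000, V(4,2)=1.0000, V(4,3)=0.0000, V(4,4)=0.0000
(3,0): S=47.4176. Δ = (V_up−V_dn)/(S_up−S_dn) = (1.0000−1.0000)/(64.0138−38.8825) = 0.0000. V = [p*·1.0000 + (1−p*)·1.0000]/1.05 = 0.9524. B = V − Δ·S = 0.9524.
(3,1): S=78.0656. Δ = (V_up−V_dn)/(S_up−S_dn) = (1.0000−1.0000)/(105.3886−64.0138) = 0.0000. V = [p*·1.0000 + (1−p*)·1.0000]/1.05 = 0.9524. B = V − Δ·S = 0.9524.
(3,2): S=128.5227. Δ = (V_up−V_dn)/(S_up−S_dn) = (0.0000−1.0000)/(173.5056−105.3886) = -0.0147. V = [p*·0.0000 + (1−p*)·1.0000]/1.05 = 0.5391. B = V − Δ·S = 2.4259.
(3,3): S=211.5923. Δ = (V_up−V_dn)/(S_up−S_dn) = (0.0000−0.0000)/(285.6495−173.5056) = 0.0000. V = [p*·0.0000 + (1−p*)·0.0000]/1.05 = 0.0000. B = V − Δ·S = 0.0000.
(2,0): S=57.8264. Δ = (V_up−V_dn)/(S_up−S_dn) = (0.9524−0.9524)/(78.0656−47.4176) = 0.0000. V = [p*·0.9524 + (1−p*)·0.9524]/1.05 = 0.9070. B = V − Δ·S = 0.9070.
(2,1): S=95.2020. Δ = (V_up−V_dn)/(S_up−S_dn) = (0.5391−0.9524)/(128.5227−78.0656) = -0.0082. V = [p*·0.5391 + (1−p*)·0.9524]/1.05 = 0.7362. B = V − Δ·S = 1.5160.
(2,2): S=156.7350. Δ = (V_up−V_dn)/(S_up−S_dn) = (0.0000−0.5391)/(211.5923−128.5227) = -0.0065. V = [p*·0.0000 + (1−p*)·0.5391]/1.05 = 0.2906. B = V − Δ·S = 1.3077.
(1,0): S=70.5200. Δ = (V_up−V_dn)/(S_up−S_dn) = (0.7362−0.9070)/(95.2020−57.8264) = -0.0046. V = [p*·0.7362 + (1−p*)·0.9070]/1.05 = 0.7932. B = V − Δ·S = 1.1155.
(1,1): S=116.1000. Δ = (V_up−V_dn)/(S_up−S_dn) = (0.2906−0.7362)/(156.7350−95.2020) = -0.0072. V = [p*·0.2906 + (1−p*)·0.7362]/1.05 = 0.5170. B = V − Δ·S = 1.3578.
(0,0): S=86.0000. Δ = (V_up−V_dn)/(S_up−S_dn) = (0.5170−0.7932)/(116.1000−70.5200) = -0.0061. V = [p*·0.5170 + (1−p*)·0.7932]/1.05 = 0.6413. B = V − Δ·S = 1.1625.
Self-financing check: at every node Δ·S+B equals the discounted successor values.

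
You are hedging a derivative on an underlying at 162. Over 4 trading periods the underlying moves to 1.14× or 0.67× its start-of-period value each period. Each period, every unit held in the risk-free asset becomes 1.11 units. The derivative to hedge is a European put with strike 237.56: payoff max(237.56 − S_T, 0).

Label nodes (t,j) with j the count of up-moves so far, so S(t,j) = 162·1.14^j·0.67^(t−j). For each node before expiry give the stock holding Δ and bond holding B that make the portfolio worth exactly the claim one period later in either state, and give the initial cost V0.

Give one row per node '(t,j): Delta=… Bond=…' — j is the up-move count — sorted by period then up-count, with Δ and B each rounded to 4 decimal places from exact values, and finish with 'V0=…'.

(0,0): Delta=-0.7159 Bond=128.7119
(1,0): Delta=-1.0000 Bond=173.7018
(1,1): Delta=-0.7046 Bond=140.7680
(2,0): Delta=-1.0000 Bond=192.8090
(2,1): Delta=-1.0000 Bond=192.8090
(2,2): Delta=-0.6927 Bond=153.7600
(3,0): Delta=-1.0000 Bond=214.0180
(3,1): Delta=-1.0000 Bond=214.0180
(3,2): Delta=-1.0000 Bond=214.0180
(3,3): Delta=-0.6804 Bond=167.7184
V0=12.7292

Risk-neutral probability p* = (R−d)/(u−d) = (1.11−0.67)/(1.14−0.67) = 0.9362.
Terminal payoffs: V(4,0)=204.9152, V(4,1)=182.0151, V(4,2)=143.0507, V(4,3)=76.7532, V(4,4)=0.0000
(3,0): S=48.7236. Δ = (V_up−V_dn)/(S_up−S_dn) = (182.0151−204.9152)/(55.5449−32.6448) = -1.0000. V = [p*·182.0151 + (1−p*)·204.9152]/1.11 = 165.2944. B = V − Δ·S = 214.0180.
(3,1): S=82.9029. Δ = (V_up−V_dn)/(S_up−S_dn) = (143.0507−182.0151)/(94.5093−55.5449) = -1.0000. V = [p*·143.0507 + (1−p*)·182.0151]/1.11 = 131.1152. B = V − Δ·S = 214.0180.
(3,2): S=141.0586. Δ = (V_up−V_dn)/(S_up−S_dn) = (76.7532−143.0507)/(160.8068−94.5093) = -1.0000. V = [p*·76.7532 + (1−p*)·143.0507]/1.11 = 72.9594. B = V − Δ·S = 214.0180.
(3,3): S=240.0101. Δ = (V_up−V_dn)/(S_up−S_dn) = (0.0000−76.7532)/(273.6115−160.8068) = -0.6804. V = [p*·0.0000 + (1−p*)·76.7532]/1.11 = 4.4136. B = V − Δ·S = 167.7184.
(2,0): S=72.7218. Δ = (V_up−V_dn)/(S_up−S_dn) = (131.1152−165.2944)/(82.9029−48.7236) = -1.0000. V = [p*·131.1152 + (1−p*)·165.2944]/1.11 = 120.0872. B = V − Δ·S = 192.8090.
(2,1): S=123.7356. Δ = (V_up−V_dn)/(S_up−S_dn) = (72.9594−131.1152)/(141.0586−82.9029) = -1.0000. V = [p*·72.9594 + (1−p*)·131.1152]/1.11 = 69.0734. B = V − Δ·S = 192.8090.
(2,2): S=210.5352. Δ = (V_up−V_dn)/(S_up−S_dn) = (4.4136−72.9594)/(240.0101−141.0586) = -0.6927. V = [p*·4.4136 + (1−p*)·72.9594]/1.11 = 7.9179. B = V − Δ·S = 153.7600.
(1,0): S=108.5400. Δ = (V_up−V_dn)/(S_up−S_dn) = (69.0734−120.0872)/(123.7356−72.7218) = -1.0000. V = [p*·69.0734 + (1−p*)·120.0872]/1.11 = 65.1618. B = V − Δ·S = 173.7018.
(1,1): S=184.6800. Δ = (V_up−V_dn)/(S_up−S_dn) = (7.9179−69.0734)/(210.5352−123.7356) = -0.7046. V = [p*·7.9179 + (1−p*)·69.0734]/1.11 = 10.6500. B = V − Δ·S = 140.7680.
(0,0): S=162.0000. Δ = (V_up−V_dn)/(S_up−S_dn) = (10.6500−65.1618)/(184.6800−108.5400) = -0.7159. V = [p*·10.6500 + (1−p*)·65.1618]/1.11 = 12.7292. B = V − Δ·S = 128.7119.
Each (Δ,B) replicates both successor values, so the strategy is self-financing and V0 is arbitrage-free.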